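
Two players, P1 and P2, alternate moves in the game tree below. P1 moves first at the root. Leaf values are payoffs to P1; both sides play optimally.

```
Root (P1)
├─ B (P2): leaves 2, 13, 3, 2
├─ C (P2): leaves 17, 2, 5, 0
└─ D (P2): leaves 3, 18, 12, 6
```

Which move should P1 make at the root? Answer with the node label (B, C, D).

D

B (P2): min(2, 13, 3, 2) = 2
C (P2): min(17, 2, 5, 0) = 0
D (P2): min(3, 18, 12, 6) = 3
Root (P1): max(2, 0, 3) = 3
P1 picks the child with the highest value: D (value 3).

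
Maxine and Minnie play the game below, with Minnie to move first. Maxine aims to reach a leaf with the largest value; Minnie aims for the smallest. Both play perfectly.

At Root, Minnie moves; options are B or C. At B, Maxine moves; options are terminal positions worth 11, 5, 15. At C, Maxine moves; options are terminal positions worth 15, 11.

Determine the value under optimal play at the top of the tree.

B (Maxine): max(11, 5, 15) = 15
C (Maxine): max(15, 11) = 15
Root (Minnie): min(15, 15) = 15

15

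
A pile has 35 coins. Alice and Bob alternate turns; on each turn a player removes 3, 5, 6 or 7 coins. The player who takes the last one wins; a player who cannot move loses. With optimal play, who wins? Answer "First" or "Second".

W/L table (W = player to move can force a win):
i:   0  1  2  3  4  5  6  7  8  9 10 11 12 13 14 15 16 17 18 19 20 21 22 23 24 25 26 27 28 29 30 31 32 33 34 35
     L  L  L  W  W  W  W  W  W  W  L  L  L  W  W  W  W  W  W  W  L  L  L  W  W  W  W  W  W  W  L  L  L  W  W  W
Position 35 is W, so the first player wins.

First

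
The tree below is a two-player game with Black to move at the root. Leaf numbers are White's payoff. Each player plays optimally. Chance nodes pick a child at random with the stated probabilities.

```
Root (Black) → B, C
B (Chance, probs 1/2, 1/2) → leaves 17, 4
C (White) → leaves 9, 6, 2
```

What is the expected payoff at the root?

9

B (Chance): 1/2·17 + 1/2·4 = 10.5
C (White): max(9, 6, 2) = 9
Root (Black): min(10.5, 9) = 9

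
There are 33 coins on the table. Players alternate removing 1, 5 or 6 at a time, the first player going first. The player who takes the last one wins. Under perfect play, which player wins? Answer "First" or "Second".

Mark each pile size as W (mover wins) or L (mover loses):
i:   0  1  2  3  4  5  6  7  8  9 10 11 12 13 14 15 16 17 18 19 20 21 22 23 24 25 26 27 28 29 30 31 32 33
     L  W  L  W  L  W  W  W  W  W  W  L  W  L  W  L  W  W  W  W  W  W  L  W  L  W  L  W  W  W  W  W  W  L
Position 33 is L, so the second player wins.

Second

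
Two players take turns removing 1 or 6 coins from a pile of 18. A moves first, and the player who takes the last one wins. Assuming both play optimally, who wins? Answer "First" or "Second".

Second

W/L table (W = player to move can force a win):
i:   0  1  2  3  4  5  6  7  8  9 10 11 12 13 14 15 16 17 18
     L  W  L  W  L  W  W  L  W  L  W  L  W  W  L  W  L  W  L
Position 18 is L, so the second player wins.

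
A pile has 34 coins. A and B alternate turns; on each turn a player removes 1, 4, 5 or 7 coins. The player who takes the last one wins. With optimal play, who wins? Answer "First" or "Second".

Second

Mark each pile size as W (mover wins) or L (mover loses):
i:   0  1  2  3  4  5  6  7  8  9 10 11 12 13 14 15 16 17 18 19 20 21 22 23 24 25 26 27 28 29 30 31 32 33 34
     L  W  L  W  W  W  W  W  L  W  L  W  W  W  W  W  L  W  L  W  W  W  W  W  L  W  L  W  W  W  W  W  L  W  L
Position 34 is L, so the second player wins.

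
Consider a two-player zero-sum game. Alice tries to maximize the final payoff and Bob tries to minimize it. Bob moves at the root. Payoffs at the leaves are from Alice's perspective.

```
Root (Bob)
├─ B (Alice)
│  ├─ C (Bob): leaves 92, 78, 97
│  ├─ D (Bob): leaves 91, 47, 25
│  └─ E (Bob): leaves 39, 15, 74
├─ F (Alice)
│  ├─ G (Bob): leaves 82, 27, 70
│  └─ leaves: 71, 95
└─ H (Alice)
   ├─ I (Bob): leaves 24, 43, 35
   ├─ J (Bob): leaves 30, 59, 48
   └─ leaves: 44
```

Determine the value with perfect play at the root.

C (Bob): min(92, 78, 97) = 78
D (Bob): min(91, 47, 25) = 25
E (Bob): min(39, 15, 74) = 15
B (Alice): max(78, 25, 15) = 78
G (Bob): min(82, 27, 70) = 27
F (Alice): max(27, 71, 95) = 95
I (Bob): min(24, 43, 35) = 24
J (Bob): min(30, 59, 48) = 30
H (Alice): max(24, 30, 44) = 44
Root (Bob): min(78, 95, 44) = 44

44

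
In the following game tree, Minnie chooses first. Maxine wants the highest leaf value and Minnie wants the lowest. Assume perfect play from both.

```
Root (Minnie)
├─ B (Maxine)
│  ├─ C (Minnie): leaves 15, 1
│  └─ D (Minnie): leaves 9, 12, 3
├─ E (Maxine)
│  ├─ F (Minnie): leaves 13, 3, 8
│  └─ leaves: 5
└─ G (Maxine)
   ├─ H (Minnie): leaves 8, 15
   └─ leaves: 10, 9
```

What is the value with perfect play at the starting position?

C (Minnie): min(15, 1) = 1
D (Minnie): min(9, 12, 3) = 3
B (Maxine): max(1, 3) = 3
F (Minnie): min(13, 3, 8) = 3
E (Maxine): max(3, 5) = 5
H (Minnie): min(8, 15) = 8
G (Maxine): max(8, 10, 9) = 10
Root (Minnie): min(3, 5, 10) = 3

3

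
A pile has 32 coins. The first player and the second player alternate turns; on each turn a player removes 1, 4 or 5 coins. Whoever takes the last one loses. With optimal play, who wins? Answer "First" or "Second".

First

Compute winning (W) and losing (L) positions by backward induction:
i:   0  1  2  3  4  5  6  7  8  9 10 11 12 13 14 15 16 17 18 19 20 21 22 23 24 25 26 27 28 29 30 31 32
     W  L  W  L  W  W  W  W  W  L  W  L  W  W  W  W  W  L  W  L  W  W  W  W  W  L  W  L  W  W  W  W  W
Position 32 is W, so the first player wins.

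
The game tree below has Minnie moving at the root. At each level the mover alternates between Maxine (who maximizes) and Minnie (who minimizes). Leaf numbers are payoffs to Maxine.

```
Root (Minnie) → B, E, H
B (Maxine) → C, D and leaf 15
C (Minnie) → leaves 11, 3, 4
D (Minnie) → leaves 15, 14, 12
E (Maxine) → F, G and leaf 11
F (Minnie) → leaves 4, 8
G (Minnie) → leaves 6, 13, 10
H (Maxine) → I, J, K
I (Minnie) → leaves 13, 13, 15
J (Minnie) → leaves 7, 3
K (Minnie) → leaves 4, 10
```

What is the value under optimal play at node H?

I: min(13, 13, 15) = 13
J: min(7, 3) = 3
K: min(4, 10) = 4
H: max(13, 3, 4) = 13

13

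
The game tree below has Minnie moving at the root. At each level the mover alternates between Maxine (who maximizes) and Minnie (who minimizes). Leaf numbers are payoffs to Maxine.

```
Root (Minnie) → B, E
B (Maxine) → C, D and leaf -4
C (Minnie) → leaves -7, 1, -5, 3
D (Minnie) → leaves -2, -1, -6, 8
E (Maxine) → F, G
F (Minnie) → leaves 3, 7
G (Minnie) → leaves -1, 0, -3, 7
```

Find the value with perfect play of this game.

-4

C (Minnie): min(-7, 1, -5, 3) = -7
D (Minnie): min(-2, -1, -6, 8) = -6
B (Maxine): max(-7, -6, -4) = -4
F (Minnie): min(3, 7) = 3
G (Minnie): min(-1, 0, -3, 7) = -3
E (Maxine): max(3, -3) = 3
Root (Minnie): min(-4, 3) = -4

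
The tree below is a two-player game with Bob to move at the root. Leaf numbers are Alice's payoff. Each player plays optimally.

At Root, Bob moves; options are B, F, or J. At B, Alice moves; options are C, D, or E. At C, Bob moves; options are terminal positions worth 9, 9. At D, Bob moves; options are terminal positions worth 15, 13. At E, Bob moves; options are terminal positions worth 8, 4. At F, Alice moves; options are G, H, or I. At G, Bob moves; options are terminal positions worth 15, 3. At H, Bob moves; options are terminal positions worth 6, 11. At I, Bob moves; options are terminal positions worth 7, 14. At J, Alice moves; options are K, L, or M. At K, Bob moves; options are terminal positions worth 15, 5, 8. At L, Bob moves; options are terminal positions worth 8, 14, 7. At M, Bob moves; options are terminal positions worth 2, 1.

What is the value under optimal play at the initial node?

C (Bob): min(9, 9) = 9
D (Bob): min(15, 13) = 13
E (Bob): min(8, 4) = 4
B (Alice): max(9, 13, 4) = 13
G (Bob): min(15, 3) = 3
H (Bob): min(6, 11) = 6
I (Bob): min(7, 14) = 7
F (Alice): max(3, 6, 7) = 7
K (Bob): min(15, 5, 8) = 5
L (Bob): min(8, 14, 7) = 7
M (Bob): min(2, 1) = 1
J (Alice): max(5, 7, 1) = 7
Root (Bob): min(13, 7, 7) = 7

7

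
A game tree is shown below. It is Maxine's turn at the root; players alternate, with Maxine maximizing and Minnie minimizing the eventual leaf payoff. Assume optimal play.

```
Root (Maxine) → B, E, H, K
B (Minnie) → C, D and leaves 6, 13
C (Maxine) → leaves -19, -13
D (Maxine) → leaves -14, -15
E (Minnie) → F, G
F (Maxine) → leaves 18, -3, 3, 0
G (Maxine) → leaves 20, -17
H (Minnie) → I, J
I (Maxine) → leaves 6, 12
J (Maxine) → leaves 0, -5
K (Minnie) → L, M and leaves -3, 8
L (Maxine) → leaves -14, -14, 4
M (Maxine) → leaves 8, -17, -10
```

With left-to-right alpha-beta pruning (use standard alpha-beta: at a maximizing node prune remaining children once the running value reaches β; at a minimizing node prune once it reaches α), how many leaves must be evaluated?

C [α=-∞,β=+∞]: v=-13
D [α=-∞,β=-13]: v=-14
B [α=-∞,β=+∞]: v=-14
F [α=-14,β=+∞]: v=18
G [α=-14,β=18]: v=20 after child 1 ≥ β → β-cutoff, skip 1
E [α=-14,β=+∞]: v=18
I [α=18,β=+∞]: v=12
H [α=18,β=+∞]: v=12 after child 1 ≤ α → α-cutoff, skip 1
L [α=18,β=+∞]: v=4
K [α=18,β=+∞]: v=4 after child 1 ≤ α → α-cutoff, skip 3
Root [α=-∞,β=+∞]: v=18
Leaves evaluated: 16 of 24.

16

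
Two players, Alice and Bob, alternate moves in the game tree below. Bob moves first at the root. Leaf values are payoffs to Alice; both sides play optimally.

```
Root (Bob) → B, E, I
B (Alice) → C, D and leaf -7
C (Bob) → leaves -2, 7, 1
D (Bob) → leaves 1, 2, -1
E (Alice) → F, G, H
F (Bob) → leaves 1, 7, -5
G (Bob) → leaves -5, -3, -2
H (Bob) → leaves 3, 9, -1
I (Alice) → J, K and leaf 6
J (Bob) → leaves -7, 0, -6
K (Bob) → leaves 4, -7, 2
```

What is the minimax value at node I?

J: min(-7, 0, -6) = -7
K: min(4, -7, 2) = -7
I: max(-7, -7, 6) = 6

6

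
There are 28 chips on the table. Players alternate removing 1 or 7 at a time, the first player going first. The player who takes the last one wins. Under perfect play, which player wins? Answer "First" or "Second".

Mark each pile size as W (mover wins) or L (mover loses):
i:   0  1  2  3  4  5  6  7  8  9 10 11 12 13 14 15 16 17 18 19 20 21 22 23 24 25 26 27 28
     L  W  L  W  L  W  L  W  L  W  L  W  L  W  L  W  L  W  L  W  L  W  L  W  L  W  L  W  L
Position 28 is L, so the second player wins.

Second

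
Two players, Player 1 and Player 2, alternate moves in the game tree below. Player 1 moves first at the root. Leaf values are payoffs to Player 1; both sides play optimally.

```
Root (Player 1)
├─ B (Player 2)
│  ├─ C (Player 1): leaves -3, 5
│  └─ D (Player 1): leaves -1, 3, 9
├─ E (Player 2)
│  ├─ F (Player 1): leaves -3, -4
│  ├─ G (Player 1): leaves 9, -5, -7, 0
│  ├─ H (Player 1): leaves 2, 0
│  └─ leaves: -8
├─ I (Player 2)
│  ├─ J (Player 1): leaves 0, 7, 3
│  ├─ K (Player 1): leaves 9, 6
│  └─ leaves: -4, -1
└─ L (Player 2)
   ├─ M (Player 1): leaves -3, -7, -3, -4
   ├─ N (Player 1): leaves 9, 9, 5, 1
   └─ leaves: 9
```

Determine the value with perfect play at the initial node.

5

C (Player 1): max(-3, 5) = 5
D (Player 1): max(-1, 3, 9) = 9
B (Player 2): min(5, 9) = 5
F (Player 1): max(-3, -4) = -3
G (Player 1): max(9, -5, -7, 0) = 9
H (Player 1): max(2, 0) = 2
E (Player 2): min(-3, 9, 2, -8) = -8
J (Player 1): max(0, 7, 3) = 7
K (Player 1): max(9, 6) = 9
I (Player 2): min(7, 9, -4, -1) = -4
M (Player 1): max(-3, -7, -3, -4) = -3
N (Player 1): max(9, 9, 5, 1) = 9
L (Player 2): min(-3, 9, 9) = -3
Root (Player 1): max(5, -8, -4, -3) = 5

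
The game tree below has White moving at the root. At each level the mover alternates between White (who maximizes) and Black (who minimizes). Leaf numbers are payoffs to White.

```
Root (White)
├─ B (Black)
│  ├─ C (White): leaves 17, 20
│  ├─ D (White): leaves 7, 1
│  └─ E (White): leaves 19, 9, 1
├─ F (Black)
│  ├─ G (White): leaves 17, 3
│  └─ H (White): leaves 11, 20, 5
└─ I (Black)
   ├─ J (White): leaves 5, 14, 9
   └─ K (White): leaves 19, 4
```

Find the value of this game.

C (White): max(17, 20) = 20
D (White): max(7, 1) = 7
E (White): max(19, 9, 1) = 19
B (Black): min(20, 7, 19) = 7
G (White): max(17, 3) = 17
H (White): max(11, 20, 5) = 20
F (Black): min(17, 20) = 17
J (White): max(5, 14, 9) = 14
K (White): max(19, 4) = 19
I (Black): min(14, 19) = 14
Root (White): max(7, 17, 14) = 17

17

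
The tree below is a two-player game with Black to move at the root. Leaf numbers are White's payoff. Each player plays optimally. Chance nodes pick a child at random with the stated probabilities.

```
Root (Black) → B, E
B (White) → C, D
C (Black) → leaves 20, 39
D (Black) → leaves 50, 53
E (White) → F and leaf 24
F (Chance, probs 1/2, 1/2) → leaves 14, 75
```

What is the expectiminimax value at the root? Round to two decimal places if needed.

44.5

C (Black): min(20, 39) = 20
D (Black): min(50, 53) = 50
B (White): max(20, 50) = 50
F (Chance): 1/2·14 + 1/2·75 = 44.5
E (White): max(44.5, 24) = 44.5
Root (Black): min(50, 44.5) = 44.5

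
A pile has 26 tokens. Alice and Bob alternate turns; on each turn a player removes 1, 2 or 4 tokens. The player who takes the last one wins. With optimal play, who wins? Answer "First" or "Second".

First

i:   0  1  2  3  4  5  6  7  8  9 10 11 12 13 14 15 16 17 18 19 20 21 22 23 24 25 26
     L  W  W  L  W  W  L  W  W  L  W  W  L  W  W  L  W  W  L  W  W  L  W  W  L  W  W
Position 26 is W, so the first player wins.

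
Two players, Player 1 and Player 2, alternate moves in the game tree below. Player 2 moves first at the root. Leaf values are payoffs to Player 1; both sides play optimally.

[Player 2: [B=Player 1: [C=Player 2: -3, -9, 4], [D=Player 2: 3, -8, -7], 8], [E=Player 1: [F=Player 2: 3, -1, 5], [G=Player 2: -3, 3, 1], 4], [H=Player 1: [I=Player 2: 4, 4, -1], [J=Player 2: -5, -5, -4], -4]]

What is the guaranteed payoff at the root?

C (Player 2): min(-3, -9, 4) = -9
D (Player 2): min(3, -8, -7) = -8
B (Player 1): max(-9, -8, 8) = 8
F (Player 2): min(3, -1, 5) = -1
G (Player 2): min(-3, 3, 1) = -3
E (Player 1): max(-1, -3, 4) = 4
I (Player 2): min(4, 4, -1) = -1
J (Player 2): min(-5, -5, -4) = -5
H (Player 1): max(-1, -5, -4) = -1
Root (Player 2): min(8, 4, -1) = -1

-1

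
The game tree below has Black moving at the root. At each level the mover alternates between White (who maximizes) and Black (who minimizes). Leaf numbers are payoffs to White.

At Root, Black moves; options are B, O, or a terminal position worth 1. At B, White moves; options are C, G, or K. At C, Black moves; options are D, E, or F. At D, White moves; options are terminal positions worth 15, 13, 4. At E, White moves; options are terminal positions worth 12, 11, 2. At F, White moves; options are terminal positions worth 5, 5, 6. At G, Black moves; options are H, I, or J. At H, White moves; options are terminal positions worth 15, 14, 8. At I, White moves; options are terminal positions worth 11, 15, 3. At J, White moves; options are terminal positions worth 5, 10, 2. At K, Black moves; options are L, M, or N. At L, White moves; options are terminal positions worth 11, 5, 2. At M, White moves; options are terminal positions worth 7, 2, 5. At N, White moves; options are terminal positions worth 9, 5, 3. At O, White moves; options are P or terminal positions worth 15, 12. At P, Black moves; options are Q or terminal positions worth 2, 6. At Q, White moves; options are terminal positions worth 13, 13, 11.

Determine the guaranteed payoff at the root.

D (White): max(15, 13, 4) = 15
E (White): max(12, 11, 2) = 12
F (White): max(5, 5, 6) = 6
C (Black): min(15, 12, 6) = 6
H (White): max(15, 14, 8) = 15
I (White): max(11, 15, 3) = 15
J (White): max(5, 10, 2) = 10
G (Black): min(15, 15, 10) = 10
L (White): max(11, 5, 2) = 11
M (White): max(7, 2, 5) = 7
N (White): max(9, 5, 3) = 9
K (Black): min(11, 7, 9) = 7
B (White): max(6, 10, 7) = 10
Q (White): max(13, 13, 11) = 13
P (Black): min(13, 2, 6) = 2
O (White): max(2, 15, 12) = 15
Root (Black): min(10, 15, 1) = 1

1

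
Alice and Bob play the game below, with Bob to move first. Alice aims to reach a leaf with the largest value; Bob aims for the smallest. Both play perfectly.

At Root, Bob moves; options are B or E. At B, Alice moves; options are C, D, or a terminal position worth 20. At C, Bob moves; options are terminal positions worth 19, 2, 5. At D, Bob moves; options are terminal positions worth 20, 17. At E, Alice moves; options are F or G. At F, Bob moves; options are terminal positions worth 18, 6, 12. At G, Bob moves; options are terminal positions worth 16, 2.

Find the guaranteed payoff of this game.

C (Bob): min(19, 2, 5) = 2
D (Bob): min(20, 17) = 17
B (Alice): max(2, 17, 20) = 20
F (Bob): min(18, 6, 12) = 6
G (Bob): min(16, 2) = 2
E (Alice): max(6, 2) = 6
Root (Bob): min(20, 6) = 6

6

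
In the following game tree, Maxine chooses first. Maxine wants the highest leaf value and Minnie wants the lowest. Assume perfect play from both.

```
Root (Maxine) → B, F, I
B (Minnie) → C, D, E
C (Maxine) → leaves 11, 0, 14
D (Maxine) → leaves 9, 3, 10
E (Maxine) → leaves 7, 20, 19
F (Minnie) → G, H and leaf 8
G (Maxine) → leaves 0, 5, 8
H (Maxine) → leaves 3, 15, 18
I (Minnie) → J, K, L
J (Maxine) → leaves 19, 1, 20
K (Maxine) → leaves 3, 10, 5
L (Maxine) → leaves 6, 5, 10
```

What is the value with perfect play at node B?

C: max(11, 0, 14) = 14
D: max(9, 3, 10) = 10
E: max(7, 20, 19) = 20
B: min(14, 10, 20) = 10

10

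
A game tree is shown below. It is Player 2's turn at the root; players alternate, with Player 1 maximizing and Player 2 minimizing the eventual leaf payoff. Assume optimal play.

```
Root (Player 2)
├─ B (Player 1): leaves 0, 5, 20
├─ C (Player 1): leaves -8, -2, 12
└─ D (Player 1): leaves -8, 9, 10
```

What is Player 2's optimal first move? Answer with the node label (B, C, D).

D

B (Player 1): max(0, 5, 20) = 20
C (Player 1): max(-8, -2, 12) = 12
D (Player 1): max(-8, 9, 10) = 10
Root (Player 2): min(20, 12, 10) = 10
Player 2 picks the child with the lowest value: D (value 10).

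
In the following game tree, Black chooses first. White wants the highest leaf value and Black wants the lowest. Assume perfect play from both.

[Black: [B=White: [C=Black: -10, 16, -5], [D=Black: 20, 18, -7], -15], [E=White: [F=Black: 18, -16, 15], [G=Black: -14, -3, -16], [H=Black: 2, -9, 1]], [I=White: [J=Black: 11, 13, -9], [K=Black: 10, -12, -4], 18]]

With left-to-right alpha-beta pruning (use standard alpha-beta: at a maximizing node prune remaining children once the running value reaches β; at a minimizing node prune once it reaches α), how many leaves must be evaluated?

C [α=-∞,β=+∞]: v=-10
D [α=-10,β=+∞]: v=-7
B [α=-∞,β=+∞]: v=-7
F [α=-∞,β=-7]: v=-16
G [α=-16,β=-7]: v=-16
H [α=-16,β=-7]: v=-9
E [α=-∞,β=-7]: v=-9
J [α=-∞,β=-9]: v=-9
I [α=-∞,β=-9]: v=-9 after child 1 ≥ β → β-cutoff, skip 2
Root [α=-∞,β=+∞]: v=-9
Leaves evaluated: 19 of 23.

19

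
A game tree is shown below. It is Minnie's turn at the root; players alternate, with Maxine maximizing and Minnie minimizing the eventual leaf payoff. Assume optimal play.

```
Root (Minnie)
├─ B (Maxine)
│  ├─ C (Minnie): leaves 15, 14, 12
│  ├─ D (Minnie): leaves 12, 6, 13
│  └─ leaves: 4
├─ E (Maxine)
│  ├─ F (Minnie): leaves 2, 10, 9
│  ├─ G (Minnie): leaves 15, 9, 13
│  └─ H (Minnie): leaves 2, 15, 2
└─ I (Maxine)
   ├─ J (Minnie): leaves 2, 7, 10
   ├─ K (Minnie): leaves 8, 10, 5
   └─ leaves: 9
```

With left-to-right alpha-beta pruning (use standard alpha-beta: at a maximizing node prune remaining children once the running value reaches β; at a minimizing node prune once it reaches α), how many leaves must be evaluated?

19

C [α=-∞,β=+∞]: v=12
D [α=12,β=+∞]: v=12 after child 1 ≤ α → α-cutoff, skip 2
B [α=-∞,β=+∞]: v=12
F [α=-∞,β=12]: v=2
G [α=2,β=12]: v=9
H [α=9,β=12]: v=2 after child 1 ≤ α → α-cutoff, skip 2
E [α=-∞,β=12]: v=9
J [α=-∞,β=9]: v=2
K [α=2,β=9]: v=5
I [α=-∞,β=9]: v=9
Root [α=-∞,β=+∞]: v=9
Leaves evaluated: 19 of 23.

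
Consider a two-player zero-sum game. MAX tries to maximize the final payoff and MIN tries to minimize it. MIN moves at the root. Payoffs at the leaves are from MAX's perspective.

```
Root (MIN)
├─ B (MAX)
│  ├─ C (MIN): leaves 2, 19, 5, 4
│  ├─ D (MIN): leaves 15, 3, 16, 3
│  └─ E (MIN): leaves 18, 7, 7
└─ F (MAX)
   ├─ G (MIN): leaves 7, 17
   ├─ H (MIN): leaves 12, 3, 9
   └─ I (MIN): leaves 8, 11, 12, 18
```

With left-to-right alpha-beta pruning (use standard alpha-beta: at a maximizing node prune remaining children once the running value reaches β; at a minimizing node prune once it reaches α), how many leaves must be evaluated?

C [α=-∞,β=+∞]: v=2
D [α=2,β=+∞]: v=3
E [α=3,β=+∞]: v=7
B [α=-∞,β=+∞]: v=7
G [α=-∞,β=7]: v=7
F [α=-∞,β=7]: v=7 after child 1 ≥ β → β-cutoff, skip 2
Root [α=-∞,β=+∞]: v=7
Leaves evaluated: 13 of 20.

13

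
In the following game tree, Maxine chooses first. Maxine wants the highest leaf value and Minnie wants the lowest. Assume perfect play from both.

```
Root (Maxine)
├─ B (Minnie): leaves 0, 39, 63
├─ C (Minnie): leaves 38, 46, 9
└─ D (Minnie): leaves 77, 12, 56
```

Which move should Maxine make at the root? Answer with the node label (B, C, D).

B (Minnie): min(0, 39, 63) = 0
C (Minnie): min(38, 46, 9) = 9
D (Minnie): min(77, 12, 56) = 12
Root (Maxine): max(0, 9, 12) = 12
Maxine picks the child with the highest value: D (value 12).

D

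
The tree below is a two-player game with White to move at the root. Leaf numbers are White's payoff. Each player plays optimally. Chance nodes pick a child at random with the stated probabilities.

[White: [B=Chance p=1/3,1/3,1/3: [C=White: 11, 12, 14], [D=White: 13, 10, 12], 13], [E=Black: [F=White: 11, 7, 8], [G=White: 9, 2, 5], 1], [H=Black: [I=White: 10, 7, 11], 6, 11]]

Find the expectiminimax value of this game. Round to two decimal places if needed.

C (White): max(11, 12, 14) = 14
D (White): max(13, 10, 12) = 13
B (Chance): 1/3·14 + 1/3·13 + 1/3·13 = 13.33
F (White): max(11, 7, 8) = 11
G (White): max(9, 2, 5) = 9
E (Black): min(11, 9, 1) = 1
I (White): max(10, 7, 11) = 11
H (Black): min(11, 6, 11) = 6
Root (White): max(13.33, 1, 6) = 13.33

13.33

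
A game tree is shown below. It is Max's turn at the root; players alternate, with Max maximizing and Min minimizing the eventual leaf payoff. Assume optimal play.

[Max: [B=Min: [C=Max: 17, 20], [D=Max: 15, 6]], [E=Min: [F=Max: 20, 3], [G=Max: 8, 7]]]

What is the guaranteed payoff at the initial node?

C (Max): max(17, 20) = 20
D (Max): max(15, 6) = 15
B (Min): min(20, 15) = 15
F (Max): max(20, 3) = 20
G (Max): max(8, 7) = 8
E (Min): min(20, 8) = 8
Root (Max): max(15, 8) = 15

15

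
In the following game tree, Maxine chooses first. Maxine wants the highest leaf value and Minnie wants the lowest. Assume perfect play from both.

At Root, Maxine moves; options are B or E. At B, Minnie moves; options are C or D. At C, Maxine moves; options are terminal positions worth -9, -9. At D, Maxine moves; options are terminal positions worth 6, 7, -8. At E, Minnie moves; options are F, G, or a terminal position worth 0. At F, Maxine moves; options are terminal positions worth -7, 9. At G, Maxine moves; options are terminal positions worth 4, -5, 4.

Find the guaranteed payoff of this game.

C (Maxine): max(-9, -9) = -9
D (Maxine): max(6, 7, -8) = 7
B (Minnie): min(-9, 7) = -9
F (Maxine): max(-7, 9) = 9
G (Maxine): max(4, -5, 4) = 4
E (Minnie): min(9, 4, 0) = 0
Root (Maxine): max(-9, 0) = 0

0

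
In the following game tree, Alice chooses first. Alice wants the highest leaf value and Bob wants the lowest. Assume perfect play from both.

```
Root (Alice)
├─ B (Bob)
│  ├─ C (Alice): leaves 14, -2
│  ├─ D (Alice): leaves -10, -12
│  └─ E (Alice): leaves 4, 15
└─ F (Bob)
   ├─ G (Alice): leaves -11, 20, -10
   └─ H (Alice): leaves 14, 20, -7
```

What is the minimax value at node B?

-10

C: max(14, -2) = 14
D: max(-10, -12) = -10
E: max(4, 15) = 15
B: min(14, -10, 15) = -10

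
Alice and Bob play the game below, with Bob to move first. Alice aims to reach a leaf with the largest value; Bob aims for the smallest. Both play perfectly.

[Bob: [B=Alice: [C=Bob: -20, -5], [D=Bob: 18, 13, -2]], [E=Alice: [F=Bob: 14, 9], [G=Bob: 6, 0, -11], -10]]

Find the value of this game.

-2

C (Bob): min(-20, -5) = -20
D (Bob): min(18, 13, -2) = -2
B (Alice): max(-20, -2) = -2
F (Bob): min(14, 9) = 9
G (Bob): min(6, 0, -11) = -11
E (Alice): max(9, -11, -10) = 9
Root (Bob): min(-2, 9) = -2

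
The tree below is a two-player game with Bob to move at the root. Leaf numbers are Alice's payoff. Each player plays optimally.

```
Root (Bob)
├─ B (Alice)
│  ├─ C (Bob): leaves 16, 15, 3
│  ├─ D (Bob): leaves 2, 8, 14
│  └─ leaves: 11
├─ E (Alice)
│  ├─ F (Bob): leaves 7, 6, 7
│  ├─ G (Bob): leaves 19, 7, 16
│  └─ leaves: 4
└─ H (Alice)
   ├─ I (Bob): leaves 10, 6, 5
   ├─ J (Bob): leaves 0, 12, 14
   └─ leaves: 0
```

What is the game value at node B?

C: min(16, 15, 3) = 3
D: min(2, 8, 14) = 2
B: max(3, 2, 11) = 11

11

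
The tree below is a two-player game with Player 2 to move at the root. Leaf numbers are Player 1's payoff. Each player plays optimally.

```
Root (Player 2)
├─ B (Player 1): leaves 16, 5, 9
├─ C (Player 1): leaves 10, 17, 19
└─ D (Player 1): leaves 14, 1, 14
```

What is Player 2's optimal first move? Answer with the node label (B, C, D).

D

B (Player 1): max(16, 5, 9) = 16
C (Player 1): max(10, 17, 19) = 19
D (Player 1): max(14, 1, 14) = 14
Root (Player 2): min(16, 19, 14) = 14
Player 2 picks the child with the lowest value: D (value 14).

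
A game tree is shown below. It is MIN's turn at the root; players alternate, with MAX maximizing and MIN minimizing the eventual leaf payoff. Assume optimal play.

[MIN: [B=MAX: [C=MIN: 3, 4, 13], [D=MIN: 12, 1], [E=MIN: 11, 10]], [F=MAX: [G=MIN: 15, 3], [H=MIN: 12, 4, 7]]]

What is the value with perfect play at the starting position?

4

C (MIN): min(3, 4, 13) = 3
D (MIN): min(12, 1) = 1
E (MIN): min(11, 10) = 10
B (MAX): max(3, 1, 10) = 10
G (MIN): min(15, 3) = 3
H (MIN): min(12, 4, 7) = 4
F (MAX): max(3, 4) = 4
Root (MIN): min(10, 4) = 4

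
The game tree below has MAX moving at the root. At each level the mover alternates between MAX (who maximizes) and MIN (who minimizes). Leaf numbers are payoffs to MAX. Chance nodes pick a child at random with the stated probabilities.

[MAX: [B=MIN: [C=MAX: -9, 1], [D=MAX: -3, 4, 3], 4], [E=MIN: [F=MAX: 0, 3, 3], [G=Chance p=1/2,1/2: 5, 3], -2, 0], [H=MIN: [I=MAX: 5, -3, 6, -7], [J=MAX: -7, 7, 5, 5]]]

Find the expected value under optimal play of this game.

6

C (MAX): max(-9, 1) = 1
D (MAX): max(-3, 4, 3) = 4
B (MIN): min(1, 4, 4) = 1
F (MAX): max(0, 3, 3) = 3
G (Chance): 1/2·5 + 1/2·3 = 4
E (MIN): min(3, 4, -2, 0) = -2
I (MAX): max(5, -3, 6, -7) = 6
J (MAX): max(-7, 7, 5, 5) = 7
H (MIN): min(6, 7) = 6
Root (MAX): max(1, -2, 6) = 6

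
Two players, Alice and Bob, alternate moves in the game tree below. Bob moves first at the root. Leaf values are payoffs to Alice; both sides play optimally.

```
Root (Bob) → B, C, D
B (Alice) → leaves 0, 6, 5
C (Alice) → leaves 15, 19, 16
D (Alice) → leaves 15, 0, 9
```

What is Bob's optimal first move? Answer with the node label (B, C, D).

B (Alice): max(0, 6, 5) = 6
C (Alice): max(15, 19, 16) = 19
D (Alice): max(15, 0, 9) = 15
Root (Bob): min(6, 19, 15) = 6
Bob picks the child with the lowest value: B (value 6).

B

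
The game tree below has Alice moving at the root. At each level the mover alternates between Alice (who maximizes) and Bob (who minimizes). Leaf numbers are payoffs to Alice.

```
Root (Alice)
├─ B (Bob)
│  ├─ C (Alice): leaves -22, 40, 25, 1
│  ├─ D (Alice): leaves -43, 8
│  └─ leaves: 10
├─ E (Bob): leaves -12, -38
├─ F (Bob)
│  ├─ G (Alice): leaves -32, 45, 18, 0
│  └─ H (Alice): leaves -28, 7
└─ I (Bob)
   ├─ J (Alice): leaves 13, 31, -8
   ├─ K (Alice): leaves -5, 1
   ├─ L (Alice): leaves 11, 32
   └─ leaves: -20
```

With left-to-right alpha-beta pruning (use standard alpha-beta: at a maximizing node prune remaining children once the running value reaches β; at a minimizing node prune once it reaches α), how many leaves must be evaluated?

C [α=-∞,β=+∞]: v=40
D [α=-∞,β=40]: v=8
B [α=-∞,β=+∞]: v=8
E [α=8,β=+∞]: v=-12 after child 1 ≤ α → α-cutoff, skip 1
G [α=8,β=+∞]: v=45
H [α=8,β=45]: v=7
F [α=8,β=+∞]: v=7
J [α=8,β=+∞]: v=31
K [α=8,β=31]: v=1
I [α=8,β=+∞]: v=1 after child 2 ≤ α → α-cutoff, skip 2
Root [α=-∞,β=+∞]: v=8
Leaves evaluated: 19 of 23.

19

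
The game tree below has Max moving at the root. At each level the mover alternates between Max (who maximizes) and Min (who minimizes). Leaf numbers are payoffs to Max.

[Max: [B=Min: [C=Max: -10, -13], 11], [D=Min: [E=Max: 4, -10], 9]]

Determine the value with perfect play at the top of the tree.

C (Max): max(-10, -13) = -10
B (Min): min(-10, 11) = -10
E (Max): max(4, -10) = 4
D (Min): min(4, 9) = 4
Root (Max): max(-10, 4) = 4

4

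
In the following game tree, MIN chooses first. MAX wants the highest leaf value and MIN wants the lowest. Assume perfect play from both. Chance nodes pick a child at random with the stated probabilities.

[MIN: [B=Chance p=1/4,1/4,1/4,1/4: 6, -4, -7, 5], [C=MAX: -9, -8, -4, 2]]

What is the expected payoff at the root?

0

B (Chance): 1/4·6 + 1/4·-4 + 1/4·-7 + 1/4·5 = 0
C (MAX): max(-9, -8, -4, 2) = 2
Root (MIN): min(0, 2) = 0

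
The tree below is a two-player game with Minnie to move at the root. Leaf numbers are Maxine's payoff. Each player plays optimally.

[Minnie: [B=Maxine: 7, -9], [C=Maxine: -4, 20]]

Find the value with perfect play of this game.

7

B (Maxine): max(7, -9) = 7
C (Maxine): max(-4, 20) = 20
Root (Minnie): min(7, 20) = 7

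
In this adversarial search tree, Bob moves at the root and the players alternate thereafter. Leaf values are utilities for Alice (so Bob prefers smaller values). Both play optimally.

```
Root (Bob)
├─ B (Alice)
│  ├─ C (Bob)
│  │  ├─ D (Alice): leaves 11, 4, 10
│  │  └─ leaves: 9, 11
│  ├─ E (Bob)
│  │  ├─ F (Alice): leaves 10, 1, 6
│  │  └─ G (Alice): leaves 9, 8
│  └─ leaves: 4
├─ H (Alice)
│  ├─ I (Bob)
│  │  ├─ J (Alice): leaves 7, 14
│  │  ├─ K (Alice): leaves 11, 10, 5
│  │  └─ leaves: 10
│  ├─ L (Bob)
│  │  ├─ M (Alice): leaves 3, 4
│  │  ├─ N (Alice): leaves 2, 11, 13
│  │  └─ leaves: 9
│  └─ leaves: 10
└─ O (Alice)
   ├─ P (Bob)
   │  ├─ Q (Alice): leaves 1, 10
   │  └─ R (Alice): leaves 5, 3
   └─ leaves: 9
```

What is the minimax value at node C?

9

D: max(11, 4, 10) = 11
C: min(11, 9, 11) = 9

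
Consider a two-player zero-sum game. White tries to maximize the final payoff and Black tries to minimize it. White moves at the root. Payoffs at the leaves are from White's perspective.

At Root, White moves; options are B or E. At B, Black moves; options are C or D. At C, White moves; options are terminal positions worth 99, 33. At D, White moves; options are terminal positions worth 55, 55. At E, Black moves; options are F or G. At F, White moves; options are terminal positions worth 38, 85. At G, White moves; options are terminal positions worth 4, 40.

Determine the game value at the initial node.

C (White): max(99, 33) = 99
D (White): max(55, 55) = 55
B (Black): min(99, 55) = 55
F (White): max(38, 85) = 85
G (White): max(4, 40) = 40
E (Black): min(85, 40) = 40
Root (White): max(55, 40) = 55

55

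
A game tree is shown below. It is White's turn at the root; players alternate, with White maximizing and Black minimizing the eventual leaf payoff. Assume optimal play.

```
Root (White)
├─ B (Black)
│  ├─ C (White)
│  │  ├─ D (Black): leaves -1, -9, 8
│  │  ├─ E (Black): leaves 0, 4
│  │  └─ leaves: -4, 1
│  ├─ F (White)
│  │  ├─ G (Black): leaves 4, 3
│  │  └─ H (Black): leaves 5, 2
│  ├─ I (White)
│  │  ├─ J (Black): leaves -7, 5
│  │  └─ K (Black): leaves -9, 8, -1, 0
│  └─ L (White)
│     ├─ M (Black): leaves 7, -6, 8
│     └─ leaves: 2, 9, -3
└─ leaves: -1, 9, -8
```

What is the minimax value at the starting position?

9

D (Black): min(-1, -9, 8) = -9
E (Black): min(0, 4) = 0
C (White): max(-9, 0, -4, 1) = 1
G (Black): min(4, 3) = 3
H (Black): min(5, 2) = 2
F (White): max(3, 2) = 3
J (Black): min(-7, 5) = -7
K (Black): min(-9, 8, -1, 0) = -9
I (White): max(-7, -9) = -7
M (Black): min(7, -6, 8) = -6
L (White): max(-6, 2, 9, -3) = 9
B (Black): min(1, 3, -7, 9) = -7
Root (White): max(-7, -1, 9, -8) = 9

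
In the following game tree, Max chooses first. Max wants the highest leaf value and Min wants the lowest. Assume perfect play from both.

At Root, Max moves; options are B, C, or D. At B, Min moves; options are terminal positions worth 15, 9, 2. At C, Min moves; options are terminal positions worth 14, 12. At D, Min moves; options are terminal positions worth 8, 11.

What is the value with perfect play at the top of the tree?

B (Min): min(15, 9, 2) = 2
C (Min): min(14, 12) = 12
D (Min): min(8, 11) = 8
Root (Max): max(2, 12, 8) = 12

12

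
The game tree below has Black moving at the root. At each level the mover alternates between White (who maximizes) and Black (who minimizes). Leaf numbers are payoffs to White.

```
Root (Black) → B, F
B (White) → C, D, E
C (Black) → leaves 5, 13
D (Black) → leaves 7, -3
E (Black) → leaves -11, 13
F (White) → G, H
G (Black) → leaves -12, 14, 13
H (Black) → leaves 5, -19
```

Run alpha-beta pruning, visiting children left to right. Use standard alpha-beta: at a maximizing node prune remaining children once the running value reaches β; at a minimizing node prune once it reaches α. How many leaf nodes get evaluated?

10

C [α=-∞,β=+∞]: v=5
D [α=5,β=+∞]: v=-3
E [α=5,β=+∞]: v=-11 after child 1 ≤ α → α-cutoff, skip 1
B [α=-∞,β=+∞]: v=5
G [α=-∞,β=5]: v=-12
H [α=-12,β=5]: v=-19
F [α=-∞,β=5]: v=-12
Root [α=-∞,β=+∞]: v=-12
Leaves evaluated: 10 of 11.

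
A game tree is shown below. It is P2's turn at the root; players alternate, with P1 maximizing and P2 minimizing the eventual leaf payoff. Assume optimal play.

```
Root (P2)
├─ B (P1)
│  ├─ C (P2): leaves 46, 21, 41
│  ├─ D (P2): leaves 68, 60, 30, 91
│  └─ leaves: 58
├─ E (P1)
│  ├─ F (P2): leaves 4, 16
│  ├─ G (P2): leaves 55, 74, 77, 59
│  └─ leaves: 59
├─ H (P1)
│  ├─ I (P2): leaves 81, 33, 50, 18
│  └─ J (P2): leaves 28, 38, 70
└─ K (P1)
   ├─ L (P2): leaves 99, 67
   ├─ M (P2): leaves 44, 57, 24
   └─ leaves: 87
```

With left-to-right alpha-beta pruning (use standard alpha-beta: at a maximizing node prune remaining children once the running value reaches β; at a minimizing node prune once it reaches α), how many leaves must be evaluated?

24

C [α=-∞,β=+∞]: v=21
D [α=21,β=+∞]: v=30
B [α=-∞,β=+∞]: v=58
F [α=-∞,β=58]: v=4
G [α=4,β=58]: v=55
E [α=-∞,β=58]: v=59
I [α=-∞,β=58]: v=18
J [α=18,β=58]: v=28
H [α=-∞,β=58]: v=28
L [α=-∞,β=28]: v=67
K [α=-∞,β=28]: v=67 after child 1 ≥ β → β-cutoff, skip 2
Root [α=-∞,β=+∞]: v=28
Leaves evaluated: 24 of 28.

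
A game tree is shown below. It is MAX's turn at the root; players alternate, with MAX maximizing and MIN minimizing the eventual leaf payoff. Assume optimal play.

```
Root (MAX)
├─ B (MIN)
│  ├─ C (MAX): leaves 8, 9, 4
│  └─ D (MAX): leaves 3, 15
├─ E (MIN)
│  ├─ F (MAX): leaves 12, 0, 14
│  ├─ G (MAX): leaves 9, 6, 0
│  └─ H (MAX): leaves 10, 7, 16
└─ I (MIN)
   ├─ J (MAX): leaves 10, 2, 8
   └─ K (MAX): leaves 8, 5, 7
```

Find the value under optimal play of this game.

C (MAX): max(8, 9, 4) = 9
D (MAX): max(3, 15) = 15
B (MIN): min(9, 15) = 9
F (MAX): max(12, 0, 14) = 14
G (MAX): max(9, 6, 0) = 9
H (MAX): max(10, 7, 16) = 16
E (MIN): min(14, 9, 16) = 9
J (MAX): max(10, 2, 8) = 10
K (MAX): max(8, 5, 7) = 8
I (MIN): min(10, 8) = 8
Root (MAX): max(9, 9, 8) = 9

9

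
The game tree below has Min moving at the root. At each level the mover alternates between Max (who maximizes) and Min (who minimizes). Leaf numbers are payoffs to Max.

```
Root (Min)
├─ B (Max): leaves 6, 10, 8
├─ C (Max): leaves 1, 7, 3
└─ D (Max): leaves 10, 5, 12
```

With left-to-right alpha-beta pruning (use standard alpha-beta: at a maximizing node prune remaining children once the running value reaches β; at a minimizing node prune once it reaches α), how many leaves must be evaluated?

7

B [α=-∞,β=+∞]: v=10
C [α=-∞,β=10]: v=7
D [α=-∞,β=7]: v=10 after child 1 ≥ β → β-cutoff, skip 2
Root [α=-∞,β=+∞]: v=7
Leaves evaluated: 7 of 9.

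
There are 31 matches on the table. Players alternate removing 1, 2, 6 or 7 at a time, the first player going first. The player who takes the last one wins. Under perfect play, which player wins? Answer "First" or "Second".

W/L table (W = player to move can force a win):
i:   0  1  2  3  4  5  6  7  8  9 10 11 12 13 14 15 16 17 18 19 20 21 22 23 24 25 26 27 28 29 30 31
     L  W  W  L  W  W  W  W  L  W  W  L  W  W  W  W  L  W  W  L  W  W  W  W  L  W  W  L  W  W  W  W
Position 31 is W, so the first player wins.

First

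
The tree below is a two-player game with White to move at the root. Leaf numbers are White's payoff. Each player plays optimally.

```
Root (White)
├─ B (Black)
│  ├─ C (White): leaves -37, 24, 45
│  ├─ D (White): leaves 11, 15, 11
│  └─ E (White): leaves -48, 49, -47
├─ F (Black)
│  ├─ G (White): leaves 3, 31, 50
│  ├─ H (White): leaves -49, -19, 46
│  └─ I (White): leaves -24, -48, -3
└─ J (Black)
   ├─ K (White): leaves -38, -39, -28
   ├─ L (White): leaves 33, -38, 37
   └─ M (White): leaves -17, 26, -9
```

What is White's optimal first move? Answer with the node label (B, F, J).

C (White): max(-37, 24, 45) = 45
D (White): max(11, 15, 11) = 15
E (White): max(-48, 49, -47) = 49
B (Black): min(45, 15, 49) = 15
G (White): max(3, 31, 50) = 50
H (White): max(-49, -19, 46) = 46
I (White): max(-24, -48, -3) = -3
F (Black): min(50, 46, -3) = -3
K (White): max(-38, -39, -28) = -28
L (White): max(33, -38, 37) = 37
M (White): max(-17, 26, -9) = 26
J (Black): min(-28, 37, 26) = -28
Root (White): max(15, -3, -28) = 15
White picks the child with the highest value: B (value 15).

B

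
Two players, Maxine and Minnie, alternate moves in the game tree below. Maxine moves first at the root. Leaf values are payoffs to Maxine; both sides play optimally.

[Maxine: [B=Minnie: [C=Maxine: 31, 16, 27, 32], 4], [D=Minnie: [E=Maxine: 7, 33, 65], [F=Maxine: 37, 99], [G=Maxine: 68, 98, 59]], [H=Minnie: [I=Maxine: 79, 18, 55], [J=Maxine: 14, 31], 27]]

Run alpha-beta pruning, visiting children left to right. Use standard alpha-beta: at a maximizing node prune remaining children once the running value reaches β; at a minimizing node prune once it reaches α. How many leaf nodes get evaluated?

C [α=-∞,β=+∞]: v=32
B [α=-∞,β=+∞]: v=4
E [α=4,β=+∞]: v=65
F [α=4,β=65]: v=99
G [α=4,β=65]: v=68 after child 1 ≥ β → β-cutoff, skip 2
D [α=4,β=+∞]: v=65
I [α=65,β=+∞]: v=79
J [α=65,β=79]: v=31
H [α=65,β=+∞]: v=31 after child 2 ≤ α → α-cutoff, skip 1
Root [α=-∞,β=+∞]: v=65
Leaves evaluated: 16 of 19.

16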